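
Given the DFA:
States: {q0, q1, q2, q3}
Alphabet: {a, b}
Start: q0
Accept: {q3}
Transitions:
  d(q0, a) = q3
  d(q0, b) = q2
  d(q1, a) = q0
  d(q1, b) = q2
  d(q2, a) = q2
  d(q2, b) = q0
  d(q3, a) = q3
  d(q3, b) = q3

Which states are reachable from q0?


BFS from q0:
  layer 0: {q0}
  layer 1: {q2, q3}

{q0, q2, q3}


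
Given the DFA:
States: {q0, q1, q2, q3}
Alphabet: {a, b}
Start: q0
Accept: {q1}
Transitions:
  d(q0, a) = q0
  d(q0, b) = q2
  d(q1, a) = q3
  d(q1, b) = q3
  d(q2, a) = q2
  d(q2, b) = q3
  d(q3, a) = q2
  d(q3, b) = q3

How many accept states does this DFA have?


Accept states listed: {q1}
Counting: q1(1)

1


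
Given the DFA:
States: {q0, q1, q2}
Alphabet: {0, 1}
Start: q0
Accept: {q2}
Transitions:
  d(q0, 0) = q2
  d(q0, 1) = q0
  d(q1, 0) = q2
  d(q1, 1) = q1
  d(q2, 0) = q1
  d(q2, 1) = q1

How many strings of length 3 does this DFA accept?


Enumerating all length-3 strings:
  "000" -> q2 [accept]
  "001" -> q1 [reject]
  "010" -> q2 [accept]
  "011" -> q1 [reject]
  "100" -> q1 [reject]
  "101" -> q1 [reject]
  "110" -> q2 [accept]
  "111" -> q0 [reject]

3 out of 8


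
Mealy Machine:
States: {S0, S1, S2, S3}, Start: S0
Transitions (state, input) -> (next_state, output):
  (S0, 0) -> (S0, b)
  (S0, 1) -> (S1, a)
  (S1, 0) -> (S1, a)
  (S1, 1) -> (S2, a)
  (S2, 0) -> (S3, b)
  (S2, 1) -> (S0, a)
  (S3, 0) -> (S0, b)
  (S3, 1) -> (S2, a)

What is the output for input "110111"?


Step-by-step:
  (S0, 1) -> (S1, a)
  (S1, 1) -> (S2, a)
  (S2, 0) -> (S3, b)
  (S3, 1) -> (S2, a)
  (S2, 1) -> (S0, a)
  (S0, 1) -> (S1, a)

"aabaaa"


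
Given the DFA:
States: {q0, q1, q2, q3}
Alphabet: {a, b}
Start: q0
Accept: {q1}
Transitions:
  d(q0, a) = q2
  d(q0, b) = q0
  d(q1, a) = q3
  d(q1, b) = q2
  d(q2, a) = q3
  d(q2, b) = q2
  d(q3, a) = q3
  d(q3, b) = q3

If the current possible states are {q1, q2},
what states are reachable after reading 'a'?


Apply transition on 'a' from each current state:
  d(q1, a) = q3
  d(q2, a) = q3

{q3}


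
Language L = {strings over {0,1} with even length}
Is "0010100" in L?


length = 7; 7 mod 2 = 1

No, "0010100" is not in L


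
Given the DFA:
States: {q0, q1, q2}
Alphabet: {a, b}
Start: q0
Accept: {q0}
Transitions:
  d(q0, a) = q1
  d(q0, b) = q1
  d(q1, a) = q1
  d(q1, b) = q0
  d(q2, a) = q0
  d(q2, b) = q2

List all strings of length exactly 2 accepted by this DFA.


All strings of length 2: 4 total
Accepted: 2

"ab", "bb"


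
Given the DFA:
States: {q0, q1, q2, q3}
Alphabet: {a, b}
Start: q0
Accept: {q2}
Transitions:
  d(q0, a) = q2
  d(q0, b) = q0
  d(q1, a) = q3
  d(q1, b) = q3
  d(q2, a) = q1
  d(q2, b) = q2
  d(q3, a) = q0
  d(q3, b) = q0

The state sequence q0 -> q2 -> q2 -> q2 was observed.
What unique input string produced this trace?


Trace back each transition to find the symbol:
  q0 --[a]--> q2
  q2 --[b]--> q2
  q2 --[b]--> q2

"abb"


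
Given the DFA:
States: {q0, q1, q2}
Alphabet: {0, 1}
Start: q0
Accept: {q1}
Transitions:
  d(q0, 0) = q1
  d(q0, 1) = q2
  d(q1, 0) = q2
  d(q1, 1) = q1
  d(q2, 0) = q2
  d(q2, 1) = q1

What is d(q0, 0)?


Looking up transition d(q0, 0)

q1


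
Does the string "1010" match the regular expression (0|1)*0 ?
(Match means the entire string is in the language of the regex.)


|string| = 4; first = '1'; last = '0'

Yes, "1010" matches (0|1)*0


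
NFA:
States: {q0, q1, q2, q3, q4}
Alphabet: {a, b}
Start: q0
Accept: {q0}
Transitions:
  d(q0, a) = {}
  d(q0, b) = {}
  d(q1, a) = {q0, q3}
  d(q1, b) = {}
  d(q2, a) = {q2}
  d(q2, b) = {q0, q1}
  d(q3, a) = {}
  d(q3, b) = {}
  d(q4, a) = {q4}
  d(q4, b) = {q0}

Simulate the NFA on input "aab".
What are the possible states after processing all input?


Start: {q0}
  --a--> {}
  --a--> {}
  --b--> {}

{} (empty set, no valid transitions)


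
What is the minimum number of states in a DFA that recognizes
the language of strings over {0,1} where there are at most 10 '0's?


States: count = 0, 1, ..., 10 (all accepting; 11 states), plus a dead state for count > 10.
Total: 11 + 1 = 12.

12


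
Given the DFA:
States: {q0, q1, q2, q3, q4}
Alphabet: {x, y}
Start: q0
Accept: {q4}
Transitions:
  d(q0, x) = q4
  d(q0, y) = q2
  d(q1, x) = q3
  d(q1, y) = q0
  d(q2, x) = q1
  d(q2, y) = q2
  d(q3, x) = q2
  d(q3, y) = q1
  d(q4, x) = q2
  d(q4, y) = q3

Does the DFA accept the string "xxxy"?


Trace: q0 -> q4 -> q2 -> q1 -> q0
Final state: q0
Accept states: {q4}

No, rejected (final state q0 is not an accept state)


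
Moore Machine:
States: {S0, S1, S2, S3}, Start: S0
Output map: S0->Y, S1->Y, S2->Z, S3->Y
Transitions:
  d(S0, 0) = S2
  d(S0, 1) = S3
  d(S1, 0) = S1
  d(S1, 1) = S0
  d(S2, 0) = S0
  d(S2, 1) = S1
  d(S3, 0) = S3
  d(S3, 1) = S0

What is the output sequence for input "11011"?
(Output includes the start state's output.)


Start: S0 (output Y)
  --1--> S3 (output Y)
  --1--> S0 (output Y)
  --0--> S2 (output Z)
  --1--> S1 (output Y)
  --1--> S0 (output Y)

"YYYZYY"


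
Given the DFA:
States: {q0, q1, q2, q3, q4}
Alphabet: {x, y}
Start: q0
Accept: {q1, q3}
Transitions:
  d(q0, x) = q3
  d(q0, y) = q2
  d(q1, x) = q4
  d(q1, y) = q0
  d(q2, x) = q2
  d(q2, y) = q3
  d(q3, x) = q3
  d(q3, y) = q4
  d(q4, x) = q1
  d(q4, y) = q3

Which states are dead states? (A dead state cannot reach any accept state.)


Forward reachability from each state:
  q0 -> reaches accept state q1 (live)
  q1 -> reaches accept state q1 (live)
  q2 -> reaches accept state q1 (live)
  q3 -> reaches accept state q1 (live)
  q4 -> reaches accept state q1 (live)

None (all states can reach an accept state)


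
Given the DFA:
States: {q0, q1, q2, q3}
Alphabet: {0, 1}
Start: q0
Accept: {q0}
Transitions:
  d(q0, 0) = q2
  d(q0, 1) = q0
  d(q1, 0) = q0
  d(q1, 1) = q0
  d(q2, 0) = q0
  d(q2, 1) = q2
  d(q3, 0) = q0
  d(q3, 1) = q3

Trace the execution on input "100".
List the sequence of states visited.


Input: 100
d(q0, 1) = q0
d(q0, 0) = q2
d(q2, 0) = q0


q0 -> q0 -> q2 -> q0


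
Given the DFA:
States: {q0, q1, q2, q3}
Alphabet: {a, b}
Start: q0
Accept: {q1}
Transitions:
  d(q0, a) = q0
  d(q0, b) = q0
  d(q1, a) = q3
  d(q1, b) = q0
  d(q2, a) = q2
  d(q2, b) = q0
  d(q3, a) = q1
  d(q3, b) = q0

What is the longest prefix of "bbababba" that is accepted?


Run the DFA, marking each prefix where the state is accepting:
  "" -> q0 [reject]
  "b" -> q0 [reject]
  "bb" -> q0 [reject]
  "bba" -> q0 [reject]
  "bbab" -> q0 [reject]
  "bbaba" -> q0 [reject]
  "bbabab" -> q0 [reject]
  "bbababb" -> q0 [reject]
  "bbababba" -> q0 [reject]

No prefix is accepted


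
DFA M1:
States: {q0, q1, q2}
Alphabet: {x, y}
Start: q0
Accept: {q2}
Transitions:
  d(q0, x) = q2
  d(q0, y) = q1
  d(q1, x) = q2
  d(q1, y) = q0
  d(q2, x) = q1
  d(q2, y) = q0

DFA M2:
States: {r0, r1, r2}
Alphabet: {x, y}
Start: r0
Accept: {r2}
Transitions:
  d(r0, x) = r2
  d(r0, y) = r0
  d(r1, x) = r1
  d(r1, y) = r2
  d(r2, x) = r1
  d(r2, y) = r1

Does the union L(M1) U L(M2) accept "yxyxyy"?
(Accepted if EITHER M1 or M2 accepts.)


M1: final=q1 accepted=False
M2: final=r1 accepted=False

No, union rejects (neither accepts)


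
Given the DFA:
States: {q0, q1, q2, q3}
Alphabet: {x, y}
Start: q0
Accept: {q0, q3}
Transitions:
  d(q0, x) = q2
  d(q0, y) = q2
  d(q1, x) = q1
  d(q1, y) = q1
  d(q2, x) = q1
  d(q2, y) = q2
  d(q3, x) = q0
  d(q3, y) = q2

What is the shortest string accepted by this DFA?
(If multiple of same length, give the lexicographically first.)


BFS by string length (lex-first path to each state shown):
  len 0: q0<-""
Found accept state at length 0.

"" (empty string)


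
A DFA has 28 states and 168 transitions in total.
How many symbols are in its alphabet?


Each state has exactly one transition per symbol.
|alphabet| = transitions / states = 168 / 28 = 6

6


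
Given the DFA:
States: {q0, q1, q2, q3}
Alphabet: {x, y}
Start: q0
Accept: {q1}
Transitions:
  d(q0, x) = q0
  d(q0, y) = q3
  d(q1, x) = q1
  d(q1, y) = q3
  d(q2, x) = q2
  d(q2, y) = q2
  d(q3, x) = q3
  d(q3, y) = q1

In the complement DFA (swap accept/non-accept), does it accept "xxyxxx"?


Trace: q0 -> q0 -> q0 -> q3 -> q3 -> q3 -> q3
Final: q3
Original accept: {q1}
Complement: q3 is not in original accept

Yes, complement accepts (original rejects)


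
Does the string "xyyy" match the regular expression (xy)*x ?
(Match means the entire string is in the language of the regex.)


|string| = 4; first = 'x'; last = 'y'

No, "xyyy" does not match (xy)*x


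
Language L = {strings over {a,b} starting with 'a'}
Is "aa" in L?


first symbol = 'a'

Yes, "aa" is in L


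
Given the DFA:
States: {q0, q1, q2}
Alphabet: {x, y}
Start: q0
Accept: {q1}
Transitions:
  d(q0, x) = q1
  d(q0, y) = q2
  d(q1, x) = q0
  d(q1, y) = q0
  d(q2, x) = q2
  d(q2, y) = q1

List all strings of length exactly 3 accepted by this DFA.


All strings of length 3: 8 total
Accepted: 3

"xxx", "xyx", "yxy"


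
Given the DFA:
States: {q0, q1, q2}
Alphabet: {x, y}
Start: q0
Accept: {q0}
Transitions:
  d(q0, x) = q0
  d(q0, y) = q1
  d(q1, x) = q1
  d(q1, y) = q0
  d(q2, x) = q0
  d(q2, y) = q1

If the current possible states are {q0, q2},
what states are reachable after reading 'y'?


Apply transition on 'y' from each current state:
  d(q0, y) = q1
  d(q2, y) = q1

{q1}


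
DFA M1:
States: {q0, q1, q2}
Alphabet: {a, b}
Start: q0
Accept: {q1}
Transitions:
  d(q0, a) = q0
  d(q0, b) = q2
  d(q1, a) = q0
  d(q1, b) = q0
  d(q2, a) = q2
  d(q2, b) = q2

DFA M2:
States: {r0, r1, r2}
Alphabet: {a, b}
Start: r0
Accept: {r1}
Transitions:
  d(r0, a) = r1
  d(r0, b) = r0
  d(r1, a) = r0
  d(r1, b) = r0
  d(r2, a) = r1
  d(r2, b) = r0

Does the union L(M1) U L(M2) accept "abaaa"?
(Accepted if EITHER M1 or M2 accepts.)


M1: final=q2 accepted=False
M2: final=r1 accepted=True

Yes, union accepts


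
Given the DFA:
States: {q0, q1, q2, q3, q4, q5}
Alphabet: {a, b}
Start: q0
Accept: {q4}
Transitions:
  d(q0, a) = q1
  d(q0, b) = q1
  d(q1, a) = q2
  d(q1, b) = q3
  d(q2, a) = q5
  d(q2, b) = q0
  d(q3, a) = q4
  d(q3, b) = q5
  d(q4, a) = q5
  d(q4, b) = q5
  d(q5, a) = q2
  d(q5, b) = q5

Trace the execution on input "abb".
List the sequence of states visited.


Input: abb
d(q0, a) = q1
d(q1, b) = q3
d(q3, b) = q5


q0 -> q1 -> q3 -> q5


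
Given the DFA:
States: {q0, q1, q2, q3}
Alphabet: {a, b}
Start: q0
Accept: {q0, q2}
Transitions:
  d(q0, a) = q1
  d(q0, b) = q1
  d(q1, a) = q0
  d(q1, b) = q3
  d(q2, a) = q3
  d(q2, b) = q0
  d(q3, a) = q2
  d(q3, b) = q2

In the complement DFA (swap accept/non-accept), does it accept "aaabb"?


Trace: q0 -> q1 -> q0 -> q1 -> q3 -> q2
Final: q2
Original accept: {q0, q2}
Complement: q2 is in original accept

No, complement rejects (original accepts)


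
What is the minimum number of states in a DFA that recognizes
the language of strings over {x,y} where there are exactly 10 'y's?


States: count = 0, 1, ..., 10 (that's 11 states), plus a dead state for count > 10.
Total: 11 + 1 = 12. Accept = count-10 state.

12


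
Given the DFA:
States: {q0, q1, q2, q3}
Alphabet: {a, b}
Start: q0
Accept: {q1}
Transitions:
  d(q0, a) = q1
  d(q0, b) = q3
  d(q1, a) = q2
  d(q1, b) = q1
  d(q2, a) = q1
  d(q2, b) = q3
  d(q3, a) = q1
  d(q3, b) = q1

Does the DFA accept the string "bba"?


Trace: q0 -> q3 -> q1 -> q2
Final state: q2
Accept states: {q1}

No, rejected (final state q2 is not an accept state)


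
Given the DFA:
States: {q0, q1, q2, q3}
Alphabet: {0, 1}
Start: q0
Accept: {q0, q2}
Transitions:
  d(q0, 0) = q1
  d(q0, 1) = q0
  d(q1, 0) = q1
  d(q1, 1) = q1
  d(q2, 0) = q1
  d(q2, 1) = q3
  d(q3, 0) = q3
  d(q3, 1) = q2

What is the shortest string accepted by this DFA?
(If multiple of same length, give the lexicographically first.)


BFS by string length (lex-first path to each state shown):
  len 0: q0<-""
Found accept state at length 0.

"" (empty string)


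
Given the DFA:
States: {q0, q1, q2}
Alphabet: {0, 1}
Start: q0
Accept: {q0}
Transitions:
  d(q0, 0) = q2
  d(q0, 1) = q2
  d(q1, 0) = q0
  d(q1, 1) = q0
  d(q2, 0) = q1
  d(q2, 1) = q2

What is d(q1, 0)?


Looking up transition d(q1, 0)

q0


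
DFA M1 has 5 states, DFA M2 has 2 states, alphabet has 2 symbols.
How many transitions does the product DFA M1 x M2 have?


Product DFA has 5 * 2 = 10 states.
Each has 2 transitions: 10 * 2 = 20

20


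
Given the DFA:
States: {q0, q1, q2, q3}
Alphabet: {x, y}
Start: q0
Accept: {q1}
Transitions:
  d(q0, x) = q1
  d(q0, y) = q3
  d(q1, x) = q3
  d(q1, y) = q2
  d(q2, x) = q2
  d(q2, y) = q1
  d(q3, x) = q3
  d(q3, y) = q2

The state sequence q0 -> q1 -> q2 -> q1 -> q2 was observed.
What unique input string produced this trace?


Trace back each transition to find the symbol:
  q0 --[x]--> q1
  q1 --[y]--> q2
  q2 --[y]--> q1
  q1 --[y]--> q2

"xyyy"


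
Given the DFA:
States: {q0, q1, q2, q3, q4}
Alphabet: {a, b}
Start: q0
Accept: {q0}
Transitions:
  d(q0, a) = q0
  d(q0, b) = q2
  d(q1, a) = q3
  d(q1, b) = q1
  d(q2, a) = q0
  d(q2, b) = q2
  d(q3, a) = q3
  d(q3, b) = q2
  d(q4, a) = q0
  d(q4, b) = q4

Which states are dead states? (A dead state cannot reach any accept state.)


Forward reachability from each state:
  q0 -> reaches accept state q0 (live)
  q1 -> reaches accept state q0 (live)
  q2 -> reaches accept state q0 (live)
  q3 -> reaches accept state q0 (live)
  q4 -> reaches accept state q0 (live)

None (all states can reach an accept state)


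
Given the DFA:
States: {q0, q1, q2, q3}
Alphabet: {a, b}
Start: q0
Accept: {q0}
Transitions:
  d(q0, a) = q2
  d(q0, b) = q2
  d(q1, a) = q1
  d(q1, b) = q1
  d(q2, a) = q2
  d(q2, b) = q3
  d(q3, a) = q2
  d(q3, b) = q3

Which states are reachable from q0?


BFS from q0:
  layer 0: {q0}
  layer 1: {q2}
  layer 2: {q3}

{q0, q2, q3}


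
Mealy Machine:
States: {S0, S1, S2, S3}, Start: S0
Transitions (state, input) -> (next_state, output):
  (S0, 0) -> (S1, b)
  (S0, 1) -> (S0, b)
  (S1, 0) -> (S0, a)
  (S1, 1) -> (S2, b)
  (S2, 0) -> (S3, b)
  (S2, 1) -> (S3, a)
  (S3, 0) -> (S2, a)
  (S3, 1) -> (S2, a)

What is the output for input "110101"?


Step-by-step:
  (S0, 1) -> (S0, b)
  (S0, 1) -> (S0, b)
  (S0, 0) -> (S1, b)
  (S1, 1) -> (S2, b)
  (S2, 0) -> (S3, b)
  (S3, 1) -> (S2, a)

"bbbbba"


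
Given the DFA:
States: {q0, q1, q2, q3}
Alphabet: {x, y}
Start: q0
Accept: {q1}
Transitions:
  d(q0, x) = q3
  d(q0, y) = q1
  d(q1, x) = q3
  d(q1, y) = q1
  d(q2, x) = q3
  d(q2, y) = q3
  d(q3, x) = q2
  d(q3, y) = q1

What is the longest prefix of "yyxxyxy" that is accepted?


Run the DFA, marking each prefix where the state is accepting:
  "" -> q0 [reject]
  "y" -> q1 [accept]
  "yy" -> q1 [accept]
  "yyx" -> q3 [reject]
  "yyxx" -> q2 [reject]
  "yyxxy" -> q3 [reject]
  "yyxxyx" -> q2 [reject]
  "yyxxyxy" -> q3 [reject]

"yy"


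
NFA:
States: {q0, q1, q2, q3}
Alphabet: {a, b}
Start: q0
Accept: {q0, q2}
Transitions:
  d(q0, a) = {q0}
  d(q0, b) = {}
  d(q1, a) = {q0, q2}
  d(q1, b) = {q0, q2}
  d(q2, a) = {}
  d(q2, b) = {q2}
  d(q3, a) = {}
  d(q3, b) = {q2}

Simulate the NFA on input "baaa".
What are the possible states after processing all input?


Start: {q0}
  --b--> {}
  --a--> {}
  --a--> {}
  --a--> {}

{} (empty set, no valid transitions)


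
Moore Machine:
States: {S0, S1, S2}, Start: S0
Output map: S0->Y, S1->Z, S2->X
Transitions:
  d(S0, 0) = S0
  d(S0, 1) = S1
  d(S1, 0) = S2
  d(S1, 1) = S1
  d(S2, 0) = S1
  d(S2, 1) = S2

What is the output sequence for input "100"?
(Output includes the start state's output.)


Start: S0 (output Y)
  --1--> S1 (output Z)
  --0--> S2 (output X)
  --0--> S1 (output Z)

"YZXZ"


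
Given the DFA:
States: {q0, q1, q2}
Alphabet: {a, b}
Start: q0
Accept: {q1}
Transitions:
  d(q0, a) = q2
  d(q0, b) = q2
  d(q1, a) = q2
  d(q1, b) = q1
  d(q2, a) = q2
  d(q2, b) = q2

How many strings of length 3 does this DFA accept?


Enumerating all length-3 strings:
  "aaa" -> q2 [reject]
  "aab" -> q2 [reject]
  "aba" -> q2 [reject]
  "abb" -> q2 [reject]
  "baa" -> q2 [reject]
  "bab" -> q2 [reject]
  "bba" -> q2 [reject]
  "bbb" -> q2 [reject]

0 out of 8


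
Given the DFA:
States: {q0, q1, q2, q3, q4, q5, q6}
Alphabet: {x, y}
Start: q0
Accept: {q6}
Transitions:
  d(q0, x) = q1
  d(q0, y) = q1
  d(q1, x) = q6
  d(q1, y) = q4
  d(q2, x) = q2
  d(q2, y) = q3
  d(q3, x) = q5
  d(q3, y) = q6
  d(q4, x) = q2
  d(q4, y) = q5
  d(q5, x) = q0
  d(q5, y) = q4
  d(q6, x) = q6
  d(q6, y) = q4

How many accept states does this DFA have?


Accept states listed: {q6}
Counting: q6(1)

1


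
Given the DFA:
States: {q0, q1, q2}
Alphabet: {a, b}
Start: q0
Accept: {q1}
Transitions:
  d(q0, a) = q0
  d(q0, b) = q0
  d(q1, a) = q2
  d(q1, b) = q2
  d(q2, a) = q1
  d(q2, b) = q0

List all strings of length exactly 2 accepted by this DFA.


All strings of length 2: 4 total
Accepted: 0

None


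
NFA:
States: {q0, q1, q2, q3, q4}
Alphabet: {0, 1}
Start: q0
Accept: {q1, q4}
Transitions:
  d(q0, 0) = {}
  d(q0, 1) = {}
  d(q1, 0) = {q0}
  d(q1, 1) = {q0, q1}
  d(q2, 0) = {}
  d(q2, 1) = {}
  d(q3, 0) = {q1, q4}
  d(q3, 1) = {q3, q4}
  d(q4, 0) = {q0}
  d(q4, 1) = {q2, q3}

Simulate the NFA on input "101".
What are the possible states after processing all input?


Start: {q0}
  --1--> {}
  --0--> {}
  --1--> {}

{} (empty set, no valid transitions)


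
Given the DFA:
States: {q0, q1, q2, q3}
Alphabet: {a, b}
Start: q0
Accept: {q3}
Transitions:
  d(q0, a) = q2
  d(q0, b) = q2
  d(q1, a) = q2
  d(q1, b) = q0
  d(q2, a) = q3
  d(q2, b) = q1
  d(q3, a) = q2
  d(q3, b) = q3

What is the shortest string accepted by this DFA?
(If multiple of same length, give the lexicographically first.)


BFS by string length (lex-first path to each state shown):
  len 0: q0<-""
  len 1: q2<-"a"
  len 2: q1<-"ab", q3<-"aa"
Found accept state at length 2.

"aa"


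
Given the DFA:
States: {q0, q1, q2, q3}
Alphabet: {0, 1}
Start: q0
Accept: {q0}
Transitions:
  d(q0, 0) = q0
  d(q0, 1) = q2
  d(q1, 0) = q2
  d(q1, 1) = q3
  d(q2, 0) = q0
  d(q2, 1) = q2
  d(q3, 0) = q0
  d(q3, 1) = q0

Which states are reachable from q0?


BFS from q0:
  layer 0: {q0}
  layer 1: {q2}

{q0, q2}


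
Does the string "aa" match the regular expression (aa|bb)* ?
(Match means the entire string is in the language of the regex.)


|string| = 2; first = 'a'; last = 'a'

Yes, "aa" matches (aa|bb)*


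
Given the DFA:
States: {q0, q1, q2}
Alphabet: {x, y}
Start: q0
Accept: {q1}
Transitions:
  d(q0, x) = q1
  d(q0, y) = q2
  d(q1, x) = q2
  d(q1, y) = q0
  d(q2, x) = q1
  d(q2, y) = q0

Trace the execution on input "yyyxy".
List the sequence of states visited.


Input: yyyxy
d(q0, y) = q2
d(q2, y) = q0
d(q0, y) = q2
d(q2, x) = q1
d(q1, y) = q0


q0 -> q2 -> q0 -> q2 -> q1 -> q0


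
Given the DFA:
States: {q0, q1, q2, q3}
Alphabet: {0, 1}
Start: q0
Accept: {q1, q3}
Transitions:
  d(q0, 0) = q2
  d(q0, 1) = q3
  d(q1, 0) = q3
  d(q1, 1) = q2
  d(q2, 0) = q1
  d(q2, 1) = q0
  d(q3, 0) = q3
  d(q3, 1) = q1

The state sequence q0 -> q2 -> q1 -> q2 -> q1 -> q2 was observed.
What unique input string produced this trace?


Trace back each transition to find the symbol:
  q0 --[0]--> q2
  q2 --[0]--> q1
  q1 --[1]--> q2
  q2 --[0]--> q1
  q1 --[1]--> q2

"00101"


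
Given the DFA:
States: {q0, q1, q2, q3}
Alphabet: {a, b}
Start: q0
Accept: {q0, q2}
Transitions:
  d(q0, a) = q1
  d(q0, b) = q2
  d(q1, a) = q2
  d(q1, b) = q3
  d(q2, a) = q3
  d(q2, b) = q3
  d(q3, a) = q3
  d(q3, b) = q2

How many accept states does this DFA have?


Accept states listed: {q0, q2}
Counting: q0(1) q2(2)

2


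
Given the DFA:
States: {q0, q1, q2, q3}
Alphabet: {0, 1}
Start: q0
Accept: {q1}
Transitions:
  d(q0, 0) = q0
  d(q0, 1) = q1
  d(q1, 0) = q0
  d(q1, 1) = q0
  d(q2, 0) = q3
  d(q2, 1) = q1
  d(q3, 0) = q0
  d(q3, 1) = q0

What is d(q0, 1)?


Looking up transition d(q0, 1)

q1


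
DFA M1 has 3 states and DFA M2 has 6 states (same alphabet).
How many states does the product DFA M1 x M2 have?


Product construction pairs every M1 state with every M2 state.
3 * 6 = 18

18


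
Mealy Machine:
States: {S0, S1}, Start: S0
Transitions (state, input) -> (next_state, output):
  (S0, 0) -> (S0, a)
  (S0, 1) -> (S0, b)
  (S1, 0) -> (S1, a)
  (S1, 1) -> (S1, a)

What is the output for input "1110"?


Step-by-step:
  (S0, 1) -> (S0, b)
  (S0, 1) -> (S0, b)
  (S0, 1) -> (S0, b)
  (S0, 0) -> (S0, a)

"bbba"


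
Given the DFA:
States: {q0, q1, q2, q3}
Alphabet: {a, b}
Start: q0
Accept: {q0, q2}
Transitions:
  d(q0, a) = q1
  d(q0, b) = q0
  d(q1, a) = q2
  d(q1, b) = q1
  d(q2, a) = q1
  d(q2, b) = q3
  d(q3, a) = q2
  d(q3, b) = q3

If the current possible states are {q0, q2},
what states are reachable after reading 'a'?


Apply transition on 'a' from each current state:
  d(q0, a) = q1
  d(q2, a) = q1

{q1}


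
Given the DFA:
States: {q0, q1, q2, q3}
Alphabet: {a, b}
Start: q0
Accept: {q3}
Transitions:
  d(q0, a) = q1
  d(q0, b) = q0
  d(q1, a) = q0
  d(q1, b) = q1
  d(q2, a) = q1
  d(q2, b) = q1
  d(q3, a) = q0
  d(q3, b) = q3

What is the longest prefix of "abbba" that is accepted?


Run the DFA, marking each prefix where the state is accepting:
  "" -> q0 [reject]
  "a" -> q1 [reject]
  "ab" -> q1 [reject]
  "abb" -> q1 [reject]
  "abbb" -> q1 [reject]
  "abbba" -> q0 [reject]

No prefix is accepted


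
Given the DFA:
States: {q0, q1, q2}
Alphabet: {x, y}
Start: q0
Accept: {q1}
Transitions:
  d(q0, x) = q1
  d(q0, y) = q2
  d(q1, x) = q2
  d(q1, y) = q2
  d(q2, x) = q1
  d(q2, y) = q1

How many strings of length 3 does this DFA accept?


Enumerating all length-3 strings:
  "xxx" -> q1 [accept]
  "xxy" -> q1 [accept]
  "xyx" -> q1 [accept]
  "xyy" -> q1 [accept]
  "yxx" -> q2 [reject]
  "yxy" -> q2 [reject]
  "yyx" -> q2 [reject]
  "yyy" -> q2 [reject]

4 out of 8


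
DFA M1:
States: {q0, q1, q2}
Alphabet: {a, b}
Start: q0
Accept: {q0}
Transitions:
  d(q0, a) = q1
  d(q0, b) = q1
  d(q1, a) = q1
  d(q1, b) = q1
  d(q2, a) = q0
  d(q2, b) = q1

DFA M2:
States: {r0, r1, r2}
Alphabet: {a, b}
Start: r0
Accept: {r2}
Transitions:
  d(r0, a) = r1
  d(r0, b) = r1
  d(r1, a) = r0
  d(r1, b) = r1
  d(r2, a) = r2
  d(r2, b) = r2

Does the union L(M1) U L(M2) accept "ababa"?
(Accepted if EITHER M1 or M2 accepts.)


M1: final=q1 accepted=False
M2: final=r0 accepted=False

No, union rejects (neither accepts)


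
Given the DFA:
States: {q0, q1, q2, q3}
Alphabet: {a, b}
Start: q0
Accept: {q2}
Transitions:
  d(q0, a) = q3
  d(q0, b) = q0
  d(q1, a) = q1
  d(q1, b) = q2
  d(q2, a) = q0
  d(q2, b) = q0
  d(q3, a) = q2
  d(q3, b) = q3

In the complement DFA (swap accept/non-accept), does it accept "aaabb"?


Trace: q0 -> q3 -> q2 -> q0 -> q0 -> q0
Final: q0
Original accept: {q2}
Complement: q0 is not in original accept

Yes, complement accepts (original rejects)


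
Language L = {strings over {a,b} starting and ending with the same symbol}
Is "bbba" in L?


first = 'b', last = 'a'

No, "bbba" is not in L


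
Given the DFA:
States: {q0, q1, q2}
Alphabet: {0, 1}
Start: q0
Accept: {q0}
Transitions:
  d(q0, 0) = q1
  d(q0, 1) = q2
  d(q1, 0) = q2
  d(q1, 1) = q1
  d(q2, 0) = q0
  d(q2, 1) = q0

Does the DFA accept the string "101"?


Trace: q0 -> q2 -> q0 -> q2
Final state: q2
Accept states: {q0}

No, rejected (final state q2 is not an accept state)


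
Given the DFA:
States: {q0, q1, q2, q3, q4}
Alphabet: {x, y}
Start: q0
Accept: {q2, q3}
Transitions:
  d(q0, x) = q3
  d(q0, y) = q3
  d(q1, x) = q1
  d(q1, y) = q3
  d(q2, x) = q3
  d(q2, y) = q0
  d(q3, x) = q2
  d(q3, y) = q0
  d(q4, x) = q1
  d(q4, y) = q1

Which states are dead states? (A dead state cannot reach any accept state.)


Forward reachability from each state:
  q0 -> reaches accept state q2 (live)
  q1 -> reaches accept state q2 (live)
  q2 -> reaches accept state q2 (live)
  q3 -> reaches accept state q2 (live)
  q4 -> reaches accept state q2 (live)

None (all states can reach an accept state)


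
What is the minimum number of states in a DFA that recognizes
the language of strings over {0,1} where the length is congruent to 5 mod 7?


States track (length) mod 7.
Need 7 states: one per remainder 0..6; accept = remainder 5.

7


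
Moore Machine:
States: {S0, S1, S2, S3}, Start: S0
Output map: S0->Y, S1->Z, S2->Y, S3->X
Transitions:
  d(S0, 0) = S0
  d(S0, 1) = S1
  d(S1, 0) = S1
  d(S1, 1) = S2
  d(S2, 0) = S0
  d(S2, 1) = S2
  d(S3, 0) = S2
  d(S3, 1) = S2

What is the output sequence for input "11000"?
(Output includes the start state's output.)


Start: S0 (output Y)
  --1--> S1 (output Z)
  --1--> S2 (output Y)
  --0--> S0 (output Y)
  --0--> S0 (output Y)
  --0--> S0 (output Y)

"YZYYYY"


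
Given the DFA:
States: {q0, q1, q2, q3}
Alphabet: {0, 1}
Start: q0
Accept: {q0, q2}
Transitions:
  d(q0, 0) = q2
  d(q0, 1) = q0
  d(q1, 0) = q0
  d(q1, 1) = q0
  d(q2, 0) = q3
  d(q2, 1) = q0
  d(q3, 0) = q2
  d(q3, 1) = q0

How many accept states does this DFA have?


Accept states listed: {q0, q2}
Counting: q0(1) q2(2)

2


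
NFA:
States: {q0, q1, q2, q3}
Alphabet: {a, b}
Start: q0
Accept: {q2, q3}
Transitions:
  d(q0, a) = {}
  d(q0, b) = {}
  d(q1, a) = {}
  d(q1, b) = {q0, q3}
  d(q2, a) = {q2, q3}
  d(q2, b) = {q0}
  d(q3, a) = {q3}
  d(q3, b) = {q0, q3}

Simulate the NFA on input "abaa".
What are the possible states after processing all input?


Start: {q0}
  --a--> {}
  --b--> {}
  --a--> {}
  --a--> {}

{} (empty set, no valid transitions)


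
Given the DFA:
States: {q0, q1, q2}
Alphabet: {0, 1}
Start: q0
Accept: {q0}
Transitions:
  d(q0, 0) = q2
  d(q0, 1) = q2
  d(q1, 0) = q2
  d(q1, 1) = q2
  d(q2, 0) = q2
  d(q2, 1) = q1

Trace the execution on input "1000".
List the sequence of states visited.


Input: 1000
d(q0, 1) = q2
d(q2, 0) = q2
d(q2, 0) = q2
d(q2, 0) = q2


q0 -> q2 -> q2 -> q2 -> q2


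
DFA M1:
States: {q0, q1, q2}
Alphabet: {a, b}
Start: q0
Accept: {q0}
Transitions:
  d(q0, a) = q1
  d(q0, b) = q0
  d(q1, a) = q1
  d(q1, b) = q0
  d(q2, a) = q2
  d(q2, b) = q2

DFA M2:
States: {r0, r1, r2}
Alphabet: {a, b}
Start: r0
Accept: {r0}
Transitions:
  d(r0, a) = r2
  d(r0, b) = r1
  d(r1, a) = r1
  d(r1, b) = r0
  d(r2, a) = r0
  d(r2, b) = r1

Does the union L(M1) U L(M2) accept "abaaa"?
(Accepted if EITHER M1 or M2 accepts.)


M1: final=q1 accepted=False
M2: final=r1 accepted=False

No, union rejects (neither accepts)


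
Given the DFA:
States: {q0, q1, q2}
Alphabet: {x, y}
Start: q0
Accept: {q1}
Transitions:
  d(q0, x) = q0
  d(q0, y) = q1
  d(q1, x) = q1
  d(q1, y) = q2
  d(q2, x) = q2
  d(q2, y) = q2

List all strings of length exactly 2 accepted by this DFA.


All strings of length 2: 4 total
Accepted: 2

"xy", "yx"


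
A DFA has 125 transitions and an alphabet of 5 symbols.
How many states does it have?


Each state has exactly one transition per symbol.
states = transitions / |alphabet| = 125 / 5 = 25

25


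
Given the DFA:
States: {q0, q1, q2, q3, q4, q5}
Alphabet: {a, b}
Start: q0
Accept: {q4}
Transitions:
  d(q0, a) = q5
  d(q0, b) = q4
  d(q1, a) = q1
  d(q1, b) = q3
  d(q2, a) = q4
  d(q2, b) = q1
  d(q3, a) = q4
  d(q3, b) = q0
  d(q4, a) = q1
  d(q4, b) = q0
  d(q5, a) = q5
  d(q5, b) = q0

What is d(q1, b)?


Looking up transition d(q1, b)

q3


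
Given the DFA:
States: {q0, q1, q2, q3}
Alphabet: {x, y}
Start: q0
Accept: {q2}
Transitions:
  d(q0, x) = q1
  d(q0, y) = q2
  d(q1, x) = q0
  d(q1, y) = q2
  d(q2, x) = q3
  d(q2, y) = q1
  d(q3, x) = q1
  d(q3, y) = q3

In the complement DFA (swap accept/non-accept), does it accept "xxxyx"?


Trace: q0 -> q1 -> q0 -> q1 -> q2 -> q3
Final: q3
Original accept: {q2}
Complement: q3 is not in original accept

Yes, complement accepts (original rejects)


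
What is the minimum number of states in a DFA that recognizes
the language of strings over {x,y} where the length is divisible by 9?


States track (length) mod 9.
Need 9 states: one per remainder 0..8; accept = remainder 0.

9


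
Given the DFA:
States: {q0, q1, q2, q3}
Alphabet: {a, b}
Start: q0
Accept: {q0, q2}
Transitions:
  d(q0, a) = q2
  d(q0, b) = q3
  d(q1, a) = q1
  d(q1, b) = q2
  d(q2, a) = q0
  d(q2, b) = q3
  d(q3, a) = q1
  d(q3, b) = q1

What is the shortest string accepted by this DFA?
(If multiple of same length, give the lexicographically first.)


BFS by string length (lex-first path to each state shown):
  len 0: q0<-""
Found accept state at length 0.

"" (empty string)


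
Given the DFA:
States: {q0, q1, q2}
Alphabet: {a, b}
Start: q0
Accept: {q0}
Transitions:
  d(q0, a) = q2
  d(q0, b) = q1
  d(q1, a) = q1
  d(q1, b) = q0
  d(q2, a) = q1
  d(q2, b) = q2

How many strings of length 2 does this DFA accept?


Enumerating all length-2 strings:
  "aa" -> q1 [reject]
  "ab" -> q2 [reject]
  "ba" -> q1 [reject]
  "bb" -> q0 [accept]

1 out of 4


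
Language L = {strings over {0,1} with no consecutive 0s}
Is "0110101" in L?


'00' does not occur

Yes, "0110101" is in L


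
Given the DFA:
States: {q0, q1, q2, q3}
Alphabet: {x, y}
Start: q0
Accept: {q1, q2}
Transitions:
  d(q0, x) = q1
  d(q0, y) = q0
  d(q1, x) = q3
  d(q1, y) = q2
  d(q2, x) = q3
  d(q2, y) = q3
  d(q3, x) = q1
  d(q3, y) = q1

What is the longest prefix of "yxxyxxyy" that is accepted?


Run the DFA, marking each prefix where the state is accepting:
  "" -> q0 [reject]
  "y" -> q0 [reject]
  "yx" -> q1 [accept]
  "yxx" -> q3 [reject]
  "yxxy" -> q1 [accept]
  "yxxyx" -> q3 [reject]
  "yxxyxx" -> q1 [accept]
  "yxxyxxy" -> q2 [accept]
  "yxxyxxyy" -> q3 [reject]

"yxxyxxy"


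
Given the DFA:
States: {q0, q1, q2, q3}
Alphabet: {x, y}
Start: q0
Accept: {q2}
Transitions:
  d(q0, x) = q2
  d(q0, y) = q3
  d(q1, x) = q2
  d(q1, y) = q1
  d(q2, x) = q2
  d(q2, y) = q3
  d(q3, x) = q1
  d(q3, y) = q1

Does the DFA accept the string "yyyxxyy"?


Trace: q0 -> q3 -> q1 -> q1 -> q2 -> q2 -> q3 -> q1
Final state: q1
Accept states: {q2}

No, rejected (final state q1 is not an accept state)


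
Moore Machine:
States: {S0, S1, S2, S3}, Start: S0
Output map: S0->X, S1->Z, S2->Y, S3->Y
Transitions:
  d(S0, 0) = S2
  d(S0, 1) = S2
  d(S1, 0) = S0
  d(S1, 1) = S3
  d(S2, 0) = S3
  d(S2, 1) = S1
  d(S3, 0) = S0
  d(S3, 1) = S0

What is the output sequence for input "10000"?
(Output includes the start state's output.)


Start: S0 (output X)
  --1--> S2 (output Y)
  --0--> S3 (output Y)
  --0--> S0 (output X)
  --0--> S2 (output Y)
  --0--> S3 (output Y)

"XYYXYY"


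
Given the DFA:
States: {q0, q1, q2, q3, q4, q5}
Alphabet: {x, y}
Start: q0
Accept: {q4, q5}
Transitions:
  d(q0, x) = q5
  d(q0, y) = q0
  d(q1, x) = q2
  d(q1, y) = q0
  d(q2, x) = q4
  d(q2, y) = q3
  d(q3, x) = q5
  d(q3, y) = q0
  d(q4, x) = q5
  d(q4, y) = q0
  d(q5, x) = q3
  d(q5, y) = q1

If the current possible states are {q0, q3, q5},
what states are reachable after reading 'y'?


Apply transition on 'y' from each current state:
  d(q0, y) = q0
  d(q3, y) = q0
  d(q5, y) = q1

{q0, q1}


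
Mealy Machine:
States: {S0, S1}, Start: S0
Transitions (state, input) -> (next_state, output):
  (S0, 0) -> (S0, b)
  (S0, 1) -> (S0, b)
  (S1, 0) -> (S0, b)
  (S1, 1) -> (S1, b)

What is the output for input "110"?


Step-by-step:
  (S0, 1) -> (S0, b)
  (S0, 1) -> (S0, b)
  (S0, 0) -> (S0, b)

"bbb"


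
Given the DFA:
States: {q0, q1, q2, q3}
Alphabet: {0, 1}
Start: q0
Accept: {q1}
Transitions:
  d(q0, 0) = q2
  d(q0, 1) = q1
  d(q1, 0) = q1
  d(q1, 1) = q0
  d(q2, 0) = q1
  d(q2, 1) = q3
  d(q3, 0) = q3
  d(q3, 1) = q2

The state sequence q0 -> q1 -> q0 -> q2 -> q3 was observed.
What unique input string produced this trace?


Trace back each transition to find the symbol:
  q0 --[1]--> q1
  q1 --[1]--> q0
  q0 --[0]--> q2
  q2 --[1]--> q3

"1101"


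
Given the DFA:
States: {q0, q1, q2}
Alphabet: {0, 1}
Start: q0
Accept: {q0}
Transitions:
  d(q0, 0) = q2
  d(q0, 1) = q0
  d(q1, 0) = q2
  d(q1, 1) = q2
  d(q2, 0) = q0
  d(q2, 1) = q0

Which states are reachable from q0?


BFS from q0:
  layer 0: {q0}
  layer 1: {q2}

{q0, q2}


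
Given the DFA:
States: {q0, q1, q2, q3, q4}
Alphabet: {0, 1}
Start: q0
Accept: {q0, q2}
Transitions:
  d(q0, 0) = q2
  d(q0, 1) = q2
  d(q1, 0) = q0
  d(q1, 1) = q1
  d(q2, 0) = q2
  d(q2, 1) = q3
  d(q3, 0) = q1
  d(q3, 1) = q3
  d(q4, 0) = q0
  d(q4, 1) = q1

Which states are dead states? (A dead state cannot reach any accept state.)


Forward reachability from each state:
  q0 -> reaches accept state q0 (live)
  q1 -> reaches accept state q0 (live)
  q2 -> reaches accept state q0 (live)
  q3 -> reaches accept state q0 (live)
  q4 -> reaches accept state q0 (live)

None (all states can reach an accept state)


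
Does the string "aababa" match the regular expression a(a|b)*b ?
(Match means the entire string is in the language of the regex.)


|string| = 6; first = 'a'; last = 'a'

No, "aababa" does not match a(a|b)*b


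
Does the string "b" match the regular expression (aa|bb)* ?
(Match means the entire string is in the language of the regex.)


|string| = 1; first = 'b'; last = 'b'

No, "b" does not match (aa|bb)*


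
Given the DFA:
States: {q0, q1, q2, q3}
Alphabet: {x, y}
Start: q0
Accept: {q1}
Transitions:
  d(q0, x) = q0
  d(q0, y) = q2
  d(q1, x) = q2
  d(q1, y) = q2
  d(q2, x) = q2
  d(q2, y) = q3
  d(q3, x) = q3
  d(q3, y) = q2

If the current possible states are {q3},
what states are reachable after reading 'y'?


Apply transition on 'y' from each current state:
  d(q3, y) = q2

{q2}


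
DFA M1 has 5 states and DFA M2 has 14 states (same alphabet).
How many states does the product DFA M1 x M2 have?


Product construction pairs every M1 state with every M2 state.
5 * 14 = 70

70


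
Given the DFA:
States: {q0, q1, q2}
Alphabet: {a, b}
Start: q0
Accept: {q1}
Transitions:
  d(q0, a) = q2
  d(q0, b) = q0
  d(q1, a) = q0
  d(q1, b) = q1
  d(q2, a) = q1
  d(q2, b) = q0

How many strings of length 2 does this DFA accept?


Enumerating all length-2 strings:
  "aa" -> q1 [accept]
  "ab" -> q0 [reject]
  "ba" -> q2 [reject]
  "bb" -> q0 [reject]

1 out of 4


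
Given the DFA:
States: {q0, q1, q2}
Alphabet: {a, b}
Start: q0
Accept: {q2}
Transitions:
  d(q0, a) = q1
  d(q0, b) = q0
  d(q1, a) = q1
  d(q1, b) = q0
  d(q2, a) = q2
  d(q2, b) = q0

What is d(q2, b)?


Looking up transition d(q2, b)

q0


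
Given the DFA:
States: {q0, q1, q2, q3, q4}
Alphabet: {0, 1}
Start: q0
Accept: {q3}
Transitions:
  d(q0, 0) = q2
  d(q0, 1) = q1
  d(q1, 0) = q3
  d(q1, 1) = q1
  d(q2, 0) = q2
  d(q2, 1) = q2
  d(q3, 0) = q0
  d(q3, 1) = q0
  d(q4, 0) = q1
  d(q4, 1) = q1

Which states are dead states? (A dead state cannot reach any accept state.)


Forward reachability from each state:
  q0 -> reaches accept state q3 (live)
  q1 -> reaches accept state q3 (live)
  q2 -> reaches {q2}, no accept state (dead)
  q3 -> reaches accept state q3 (live)
  q4 -> reaches accept state q3 (live)

{q2}


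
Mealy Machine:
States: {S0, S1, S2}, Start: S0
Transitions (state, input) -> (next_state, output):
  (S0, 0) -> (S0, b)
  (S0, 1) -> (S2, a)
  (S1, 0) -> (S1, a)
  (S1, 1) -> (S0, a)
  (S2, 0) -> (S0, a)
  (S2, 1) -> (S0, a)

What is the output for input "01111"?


Step-by-step:
  (S0, 0) -> (S0, b)
  (S0, 1) -> (S2, a)
  (S2, 1) -> (S0, a)
  (S0, 1) -> (S2, a)
  (S2, 1) -> (S0, a)

"baaaa"


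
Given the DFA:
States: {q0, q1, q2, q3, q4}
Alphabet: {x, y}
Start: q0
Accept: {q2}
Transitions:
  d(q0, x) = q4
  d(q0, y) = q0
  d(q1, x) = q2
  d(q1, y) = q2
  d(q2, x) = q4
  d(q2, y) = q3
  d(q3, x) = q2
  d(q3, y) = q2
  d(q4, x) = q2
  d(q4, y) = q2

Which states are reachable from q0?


BFS from q0:
  layer 0: {q0}
  layer 1: {q4}
  layer 2: {q2}
  layer 3: {q3}

{q0, q2, q3, q4}


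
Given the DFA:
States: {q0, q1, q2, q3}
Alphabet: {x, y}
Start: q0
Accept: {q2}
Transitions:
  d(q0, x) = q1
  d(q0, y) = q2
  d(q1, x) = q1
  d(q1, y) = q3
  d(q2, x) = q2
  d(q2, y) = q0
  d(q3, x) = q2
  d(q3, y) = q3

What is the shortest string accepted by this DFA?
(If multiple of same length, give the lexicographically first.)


BFS by string length (lex-first path to each state shown):
  len 0: q0<-""
  len 1: q1<-"x", q2<-"y"
Found accept state at length 1.

"y"


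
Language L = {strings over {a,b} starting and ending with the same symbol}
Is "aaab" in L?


first = 'a', last = 'b'

No, "aaab" is not in L


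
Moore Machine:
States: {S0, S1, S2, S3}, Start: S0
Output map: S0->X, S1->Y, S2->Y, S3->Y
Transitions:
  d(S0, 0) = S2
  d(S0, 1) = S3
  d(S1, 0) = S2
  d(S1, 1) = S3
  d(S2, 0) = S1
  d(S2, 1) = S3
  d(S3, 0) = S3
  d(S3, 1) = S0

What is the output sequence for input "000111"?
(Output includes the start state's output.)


Start: S0 (output X)
  --0--> S2 (output Y)
  --0--> S1 (output Y)
  --0--> S2 (output Y)
  --1--> S3 (output Y)
  --1--> S0 (output X)
  --1--> S3 (output Y)

"XYYYYXY"


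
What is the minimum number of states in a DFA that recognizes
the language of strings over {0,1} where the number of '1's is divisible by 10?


States track (count of '1') mod 10.
Need 10 states: one per remainder 0..9; accept = remainder 0.

10


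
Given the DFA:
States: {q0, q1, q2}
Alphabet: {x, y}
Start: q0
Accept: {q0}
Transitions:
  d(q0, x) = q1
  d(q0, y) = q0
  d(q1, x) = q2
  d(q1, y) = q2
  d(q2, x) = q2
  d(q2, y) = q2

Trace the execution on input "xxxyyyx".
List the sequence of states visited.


Input: xxxyyyx
d(q0, x) = q1
d(q1, x) = q2
d(q2, x) = q2
d(q2, y) = q2
d(q2, y) = q2
d(q2, y) = q2
d(q2, x) = q2


q0 -> q1 -> q2 -> q2 -> q2 -> q2 -> q2 -> q2


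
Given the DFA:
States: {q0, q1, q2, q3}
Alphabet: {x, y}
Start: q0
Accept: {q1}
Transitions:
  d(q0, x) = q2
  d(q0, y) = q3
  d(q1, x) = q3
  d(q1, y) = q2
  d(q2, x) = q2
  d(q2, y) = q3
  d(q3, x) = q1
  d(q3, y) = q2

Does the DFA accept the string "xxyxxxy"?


Trace: q0 -> q2 -> q2 -> q3 -> q1 -> q3 -> q1 -> q2
Final state: q2
Accept states: {q1}

No, rejected (final state q2 is not an accept state)


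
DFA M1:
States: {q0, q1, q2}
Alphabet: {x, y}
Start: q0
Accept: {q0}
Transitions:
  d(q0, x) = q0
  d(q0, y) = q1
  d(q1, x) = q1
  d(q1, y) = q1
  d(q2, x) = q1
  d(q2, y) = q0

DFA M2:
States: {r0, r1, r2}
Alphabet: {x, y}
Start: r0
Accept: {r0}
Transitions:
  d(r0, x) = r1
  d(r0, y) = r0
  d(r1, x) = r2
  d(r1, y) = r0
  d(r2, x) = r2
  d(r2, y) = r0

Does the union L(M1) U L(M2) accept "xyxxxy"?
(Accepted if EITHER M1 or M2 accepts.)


M1: final=q1 accepted=False
M2: final=r0 accepted=True

Yes, union accepts


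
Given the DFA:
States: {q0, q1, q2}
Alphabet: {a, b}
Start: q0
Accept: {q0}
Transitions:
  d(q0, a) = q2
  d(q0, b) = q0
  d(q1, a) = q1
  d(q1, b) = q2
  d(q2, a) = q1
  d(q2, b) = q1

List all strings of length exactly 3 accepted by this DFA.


All strings of length 3: 8 total
Accepted: 1

"bbb"


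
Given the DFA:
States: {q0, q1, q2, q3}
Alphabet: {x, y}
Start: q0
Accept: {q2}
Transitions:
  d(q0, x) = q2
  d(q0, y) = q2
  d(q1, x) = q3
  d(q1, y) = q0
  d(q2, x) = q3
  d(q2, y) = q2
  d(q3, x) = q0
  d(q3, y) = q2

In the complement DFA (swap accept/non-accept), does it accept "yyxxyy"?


Trace: q0 -> q2 -> q2 -> q3 -> q0 -> q2 -> q2
Final: q2
Original accept: {q2}
Complement: q2 is in original accept

No, complement rejects (original accepts)


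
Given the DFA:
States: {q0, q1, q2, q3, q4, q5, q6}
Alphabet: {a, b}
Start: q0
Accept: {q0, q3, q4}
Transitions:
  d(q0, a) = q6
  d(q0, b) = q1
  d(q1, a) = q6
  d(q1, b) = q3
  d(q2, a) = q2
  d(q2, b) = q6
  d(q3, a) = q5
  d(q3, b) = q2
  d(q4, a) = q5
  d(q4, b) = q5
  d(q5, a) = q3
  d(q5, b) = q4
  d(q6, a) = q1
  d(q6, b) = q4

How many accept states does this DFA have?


Accept states listed: {q0, q3, q4}
Counting: q0(1) q3(2) q4(3)

3


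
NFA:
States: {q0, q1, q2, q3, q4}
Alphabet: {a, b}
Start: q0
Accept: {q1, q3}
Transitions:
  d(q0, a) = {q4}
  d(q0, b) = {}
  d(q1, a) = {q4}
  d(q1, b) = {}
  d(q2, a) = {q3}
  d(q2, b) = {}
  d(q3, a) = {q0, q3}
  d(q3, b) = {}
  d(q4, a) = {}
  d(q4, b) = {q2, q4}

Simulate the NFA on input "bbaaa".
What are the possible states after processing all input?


Start: {q0}
  --b--> {}
  --b--> {}
  --a--> {}
  --a--> {}
  --a--> {}

{} (empty set, no valid transitions)
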